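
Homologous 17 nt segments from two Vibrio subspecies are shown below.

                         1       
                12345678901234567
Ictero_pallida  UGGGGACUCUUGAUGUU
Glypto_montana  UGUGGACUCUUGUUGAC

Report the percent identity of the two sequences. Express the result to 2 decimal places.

Mismatches occur at site 3 (G/U), site 13 (A/U), site 16 (U/A), site 17 (U/C).
13 of the 17 sites match, so the percent identity is 13/17 × 100 = 76.47%.

76.47%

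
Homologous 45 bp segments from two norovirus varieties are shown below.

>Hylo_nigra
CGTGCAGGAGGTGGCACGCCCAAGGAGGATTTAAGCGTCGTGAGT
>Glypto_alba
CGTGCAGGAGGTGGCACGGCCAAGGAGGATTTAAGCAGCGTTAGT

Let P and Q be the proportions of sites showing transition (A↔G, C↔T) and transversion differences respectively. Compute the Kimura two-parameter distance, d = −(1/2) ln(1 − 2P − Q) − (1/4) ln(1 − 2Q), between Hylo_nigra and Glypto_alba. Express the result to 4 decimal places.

0.0947

Mismatches occur at site 19 (C↔G, transversion), site 37 (G↔A, transition), site 38 (T↔G, transversion), site 42 (G↔T, transversion).
Of the 4 differences, 1 transition and 3 transversions over 45 sites: P = 1/45 = 0.022222, Q = 3/45 = 0.066667.
d = −0.5·ln(0.888889) − 0.25·ln(0.866666) = −0.5·(-0.117783) − 0.25·(-0.143102) = 0.0947.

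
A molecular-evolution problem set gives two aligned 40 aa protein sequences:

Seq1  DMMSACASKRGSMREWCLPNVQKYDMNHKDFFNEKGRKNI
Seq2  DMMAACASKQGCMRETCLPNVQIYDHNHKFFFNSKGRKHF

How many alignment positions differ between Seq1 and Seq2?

10

Mismatches occur at site 4 (S↔A), site 10 (R↔Q), site 12 (S↔C), site 16 (W↔T), site 23 (K↔I), site 26 (M↔H), site 30 (D↔F), site 34 (E↔S), site 39 (N↔H), site 40 (I↔F).
That gives 10 mismatches out of 40 aligned sites, so the Hamming distance is 10.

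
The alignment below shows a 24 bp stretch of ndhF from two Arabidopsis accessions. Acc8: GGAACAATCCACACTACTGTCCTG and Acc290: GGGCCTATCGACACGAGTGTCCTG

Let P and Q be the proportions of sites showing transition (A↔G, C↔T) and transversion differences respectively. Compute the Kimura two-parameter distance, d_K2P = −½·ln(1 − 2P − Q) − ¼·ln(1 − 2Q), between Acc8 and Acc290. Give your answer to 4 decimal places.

0.3072

The sequences differ at positions 3 (A/G, transition), 4 (A/C, transversion), 6 (A/T, transversion), 10 (C/G, transversion), 15 (T/G, transversion), 17 (C/G, transversion).
Of the 6 differences, 1 transition and 5 transversions over 24 sites: P = 1/24 = 0.041667, Q = 5/24 = 0.208333.
d = −0.5·ln(0.708333) − 0.25·ln(0.583334) = −0.5·(-0.344841) − 0.25·(-0.538995) = 0.3072.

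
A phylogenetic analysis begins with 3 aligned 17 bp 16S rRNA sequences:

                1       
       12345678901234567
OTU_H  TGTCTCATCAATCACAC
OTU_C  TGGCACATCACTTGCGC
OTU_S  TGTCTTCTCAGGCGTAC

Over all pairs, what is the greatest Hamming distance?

9

Pairwise Hamming distances:
  OTU_H vs OTU_C: 6
  OTU_H vs OTU_S: 6
  OTU_C vs OTU_S: 9
The largest is 9, between OTU_C and OTU_S.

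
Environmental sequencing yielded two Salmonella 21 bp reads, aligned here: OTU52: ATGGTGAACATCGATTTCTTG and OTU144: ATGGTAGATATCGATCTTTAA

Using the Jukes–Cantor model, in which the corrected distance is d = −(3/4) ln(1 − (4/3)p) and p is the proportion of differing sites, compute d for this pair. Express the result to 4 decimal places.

0.4408

Differing sites — 6:G/A; 7:A/G; 9:C/T; 16:T/C; 18:C/T; 20:T/A; 21:G/A.
p = 7/21 = 0.333333.
d = −0.75 · ln(1 − (4/3)·0.333333) = −0.75 · ln(0.555556) = −0.75 · (-0.587786) = 0.4408.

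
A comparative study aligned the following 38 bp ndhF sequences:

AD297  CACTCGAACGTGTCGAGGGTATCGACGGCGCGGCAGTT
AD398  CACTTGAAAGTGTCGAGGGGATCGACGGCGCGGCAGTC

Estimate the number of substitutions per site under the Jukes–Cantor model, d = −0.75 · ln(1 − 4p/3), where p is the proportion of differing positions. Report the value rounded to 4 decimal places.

Mismatches occur at site 5 (C→T), site 9 (C→A), site 20 (T→G), site 38 (T→C).
p = 4/38 = 0.105263.
d = −0.75 · ln(1 − (4/3)·0.105263) = −0.75 · ln(0.859649) = −0.75 · (-0.151231) = 0.1134.

0.1134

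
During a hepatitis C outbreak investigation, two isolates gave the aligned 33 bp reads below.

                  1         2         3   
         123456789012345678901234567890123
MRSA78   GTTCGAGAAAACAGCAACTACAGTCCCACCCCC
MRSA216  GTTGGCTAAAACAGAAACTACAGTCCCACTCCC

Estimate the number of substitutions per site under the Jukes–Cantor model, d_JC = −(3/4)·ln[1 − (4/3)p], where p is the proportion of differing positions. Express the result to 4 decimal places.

0.1693

Mismatches occur at site 4 (C↔G), site 6 (A↔C), site 7 (G↔T), site 15 (C↔A), site 30 (C↔T).
p = 5/33 = 0.151515.
d = −0.75 · ln(1 − (4/3)·0.151515) = −0.75 · ln(0.797980) = −0.75 · (-0.225672) = 0.1693.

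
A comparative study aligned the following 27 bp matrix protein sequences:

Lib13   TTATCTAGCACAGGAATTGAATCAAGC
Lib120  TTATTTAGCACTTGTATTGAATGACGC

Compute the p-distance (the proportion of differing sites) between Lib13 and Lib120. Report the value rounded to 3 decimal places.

0.222

Mismatches occur at site 5 (C→T), site 12 (A→T), site 13 (G→T), site 15 (A→T), site 23 (C→G), site 25 (A→C).
There are 6 differences over 27 sites, so p = 6/27 = 0.222.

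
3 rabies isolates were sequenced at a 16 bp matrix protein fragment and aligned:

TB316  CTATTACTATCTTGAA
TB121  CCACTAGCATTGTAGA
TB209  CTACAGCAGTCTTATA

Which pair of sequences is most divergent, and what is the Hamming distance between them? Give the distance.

Pairwise Hamming distances:
  TB316 vs TB121: 8
  TB316 vs TB209: 7
  TB121 vs TB209: 9
The largest is 9, between TB121 and TB209.

9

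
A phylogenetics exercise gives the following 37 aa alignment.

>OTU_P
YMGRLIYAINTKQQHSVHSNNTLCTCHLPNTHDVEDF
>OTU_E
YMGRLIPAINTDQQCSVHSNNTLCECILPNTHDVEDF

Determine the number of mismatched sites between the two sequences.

Differing sites — 7:Y/P; 12:K/D; 15:H/C; 25:T/E; 27:H/I.
That gives 5 mismatches out of 37 aligned sites, so the Hamming distance is 5.

5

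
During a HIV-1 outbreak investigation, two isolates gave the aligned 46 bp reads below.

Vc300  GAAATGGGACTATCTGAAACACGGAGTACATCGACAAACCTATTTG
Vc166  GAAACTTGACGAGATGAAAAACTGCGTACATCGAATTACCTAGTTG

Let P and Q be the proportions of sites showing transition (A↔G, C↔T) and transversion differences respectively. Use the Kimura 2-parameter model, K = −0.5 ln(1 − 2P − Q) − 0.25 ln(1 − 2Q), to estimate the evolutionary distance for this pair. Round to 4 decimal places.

0.3659

Mismatches occur at site 5 (T/C, transition), site 6 (G/T, transversion), site 7 (G/T, transversion), site 11 (T/G, transversion), site 13 (T/G, transversion), site 14 (C/A, transversion), site 20 (C/A, transversion), site 23 (G/T, transversion), site 25 (A/C, transversion), site 35 (C/A, transversion), site 36 (A/T, transversion), site 37 (A/T, transversion), site 43 (T/G, transversion).
Of the 13 differences, 1 transition and 12 transversions over 46 sites: P = 1/46 = 0.021739, Q = 12/46 = 0.260870.
d = −0.5·ln(0.695652) − 0.25·ln(0.478260) = −0.5·(-0.362906) − 0.25·(-0.737601) = 0.3659.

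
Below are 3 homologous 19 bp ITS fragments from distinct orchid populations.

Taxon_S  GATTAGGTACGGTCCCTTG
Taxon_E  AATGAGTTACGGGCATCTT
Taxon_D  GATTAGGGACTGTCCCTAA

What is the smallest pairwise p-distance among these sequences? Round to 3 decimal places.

0.211

Pairwise Hamming distances:
  Taxon_S vs Taxon_E: 8
  Taxon_S vs Taxon_D: 4
  Taxon_E vs Taxon_D: 11
The smallest is 4 mismatches, between Taxon_S and Taxon_D; p = 4/19 = 0.211.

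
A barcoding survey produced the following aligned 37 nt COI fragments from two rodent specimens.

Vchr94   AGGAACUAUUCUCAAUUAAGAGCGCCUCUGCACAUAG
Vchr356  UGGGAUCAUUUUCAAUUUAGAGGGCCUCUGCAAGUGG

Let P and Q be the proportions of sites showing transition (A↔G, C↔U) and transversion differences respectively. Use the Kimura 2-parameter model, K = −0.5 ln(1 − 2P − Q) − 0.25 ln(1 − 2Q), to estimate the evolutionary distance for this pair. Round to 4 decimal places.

0.3441

Mismatches occur at site 1 (A→U, transversion), site 4 (A→G, transition), site 6 (C→U, transition), site 7 (U→C, transition), site 11 (C→U, transition), site 18 (A→U, transversion), site 23 (C→G, transversion), site 33 (C→A, transversion), site 34 (A→G, transition), site 36 (A→G, transition).
Of the 10 differences, 6 transitions and 4 transversions over 37 sites: P = 6/37 = 0.162162, Q = 4/37 = 0.108108.
d = −0.5·ln(0.567568) − 0.25·ln(0.783784) = −0.5·(-0.566395) − 0.25·(-0.243622) = 0.3441.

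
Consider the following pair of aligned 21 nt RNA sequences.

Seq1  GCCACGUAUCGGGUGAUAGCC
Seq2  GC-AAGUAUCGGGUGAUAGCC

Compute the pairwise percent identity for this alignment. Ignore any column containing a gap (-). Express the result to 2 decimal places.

95.00%

Excluding the 1 gap column leaves 20 comparable sites.
The sequences differ at position 5 (C/A).
19 of the 20 comparable sites match, so the percent identity is 19/20 × 100 = 95.00%.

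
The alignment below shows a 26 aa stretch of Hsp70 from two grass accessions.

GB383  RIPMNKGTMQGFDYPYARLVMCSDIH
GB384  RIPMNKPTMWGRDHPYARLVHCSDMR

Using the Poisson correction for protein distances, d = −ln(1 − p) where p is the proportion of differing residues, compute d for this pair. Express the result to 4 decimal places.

Mismatches occur at site 7 (G↔P), site 10 (Q↔W), site 12 (F↔R), site 14 (Y↔H), site 21 (M↔H), site 25 (I↔M), site 26 (H↔R).
p = 7/26 = 0.269231.
d = −ln(1 − 0.269231) = −ln(0.730769) = 0.3137.

0.3137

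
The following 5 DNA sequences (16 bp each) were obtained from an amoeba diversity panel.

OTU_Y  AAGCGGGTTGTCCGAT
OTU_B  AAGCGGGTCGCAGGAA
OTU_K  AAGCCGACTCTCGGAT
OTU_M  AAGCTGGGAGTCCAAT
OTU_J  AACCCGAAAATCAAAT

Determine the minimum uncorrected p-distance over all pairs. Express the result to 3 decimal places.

0.250

Pairwise Hamming distances:
  OTU_Y vs OTU_B: 5
  OTU_Y vs OTU_K: 5
  OTU_Y vs OTU_M: 4
  OTU_Y vs OTU_J: 8
  OTU_B vs OTU_K: 8
  OTU_B vs OTU_M: 8
  OTU_B vs OTU_J: 11
  OTU_K vs OTU_M: 7
  OTU_K vs OTU_J: 6
  OTU_M vs OTU_J: 6
The smallest is 4 mismatches, between OTU_Y and OTU_M; p = 4/16 = 0.250.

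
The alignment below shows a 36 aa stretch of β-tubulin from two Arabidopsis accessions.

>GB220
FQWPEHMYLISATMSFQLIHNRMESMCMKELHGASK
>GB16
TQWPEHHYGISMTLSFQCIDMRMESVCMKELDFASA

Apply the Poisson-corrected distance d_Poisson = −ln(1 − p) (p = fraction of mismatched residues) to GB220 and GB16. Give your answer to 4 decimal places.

The sequences differ at positions 1 (F/T), 7 (M/H), 9 (L/G), 12 (A/M), 14 (M/L), 18 (L/C), 20 (H/D), 21 (N/M), 26 (M/V), 32 (H/D), 33 (G/F), 36 (K/A).
p = 12/36 = 0.333333.
d = −ln(1 − 0.333333) = −ln(0.666667) = 0.4055.

0.4055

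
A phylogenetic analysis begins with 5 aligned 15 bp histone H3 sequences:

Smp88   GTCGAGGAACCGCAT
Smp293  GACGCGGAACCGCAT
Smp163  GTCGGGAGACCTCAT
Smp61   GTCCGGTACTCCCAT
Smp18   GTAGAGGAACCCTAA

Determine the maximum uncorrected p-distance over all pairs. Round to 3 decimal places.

Pairwise Hamming distances:
  Smp88 vs Smp293: 2
  Smp88 vs Smp163: 4
  Smp88 vs Smp61: 6
  Smp88 vs Smp18: 4
  Smp293 vs Smp163: 5
  Smp293 vs Smp61: 7
  Smp293 vs Smp18: 6
  Smp163 vs Smp61: 6
  Smp163 vs Smp18: 7
  Smp61 vs Smp18: 8
The largest is 8 mismatches, between Smp61 and Smp18; p = 8/15 = 0.533.

0.533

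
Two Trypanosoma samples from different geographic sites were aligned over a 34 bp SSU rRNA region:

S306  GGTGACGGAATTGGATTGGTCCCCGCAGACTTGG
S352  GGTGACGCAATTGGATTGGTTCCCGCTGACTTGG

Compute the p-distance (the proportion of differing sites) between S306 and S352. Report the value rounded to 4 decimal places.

0.0882

Mismatches occur at site 8 (G↔C), site 21 (C↔T), site 27 (A↔T).
There are 3 differences over 34 sites, so p = 3/34 = 0.0882.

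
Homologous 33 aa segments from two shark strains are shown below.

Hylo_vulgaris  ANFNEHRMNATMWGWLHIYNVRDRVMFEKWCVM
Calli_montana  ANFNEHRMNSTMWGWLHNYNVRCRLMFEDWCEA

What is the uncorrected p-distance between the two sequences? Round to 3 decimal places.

Differing sites — 10:A/S; 18:I/N; 23:D/C; 25:V/L; 29:K/D; 32:V/E; 33:M/A.
There are 7 differences over 33 sites, so p = 7/33 = 0.212.

0.212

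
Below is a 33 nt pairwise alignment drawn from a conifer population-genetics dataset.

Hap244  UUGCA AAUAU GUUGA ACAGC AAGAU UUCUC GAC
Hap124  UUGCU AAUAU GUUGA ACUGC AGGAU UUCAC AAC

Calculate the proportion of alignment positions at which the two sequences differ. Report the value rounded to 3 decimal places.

0.152

Mismatches occur at site 5 (A/U), site 18 (A/U), site 22 (A/G), site 29 (U/A), site 31 (G/A).
There are 5 differences over 33 sites, so p = 5/33 = 0.152.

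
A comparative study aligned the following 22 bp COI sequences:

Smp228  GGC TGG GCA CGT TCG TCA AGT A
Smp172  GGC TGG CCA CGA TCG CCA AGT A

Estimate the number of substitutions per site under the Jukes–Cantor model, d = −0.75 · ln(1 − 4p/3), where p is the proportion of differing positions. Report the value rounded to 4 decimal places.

0.1505

Mismatches occur at site 7 (G→C), site 12 (T→A), site 16 (T→C).
p = 3/22 = 0.136364.
d = −0.75 · ln(1 − (4/3)·0.136364) = −0.75 · ln(0.818181) = −0.75 · (-0.200672) = 0.1505.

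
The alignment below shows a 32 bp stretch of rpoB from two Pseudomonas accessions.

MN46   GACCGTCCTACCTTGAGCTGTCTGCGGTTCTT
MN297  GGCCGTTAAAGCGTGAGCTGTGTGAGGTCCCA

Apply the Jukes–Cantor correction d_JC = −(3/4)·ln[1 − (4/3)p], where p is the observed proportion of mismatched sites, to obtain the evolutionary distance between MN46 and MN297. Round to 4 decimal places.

The sequences differ at positions 2 (A/G), 7 (C/T), 8 (C/A), 9 (T/A), 11 (C/G), 13 (T/G), 22 (C/G), 25 (C/A), 29 (T/C), 31 (T/C), 32 (T/A).
p = 11/32 = 0.343750.
d = −0.75 · ln(1 − (4/3)·0.343750) = −0.75 · ln(0.541667) = −0.75 · (-0.613104) = 0.4598.

0.4598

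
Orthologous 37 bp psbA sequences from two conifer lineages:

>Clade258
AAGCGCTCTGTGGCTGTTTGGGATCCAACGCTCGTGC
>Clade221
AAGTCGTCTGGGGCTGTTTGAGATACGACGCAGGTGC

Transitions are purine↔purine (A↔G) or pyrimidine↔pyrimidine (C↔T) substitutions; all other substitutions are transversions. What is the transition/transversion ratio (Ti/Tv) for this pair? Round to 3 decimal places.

0.500

The sequences differ at positions 4 (C/T, transition), 5 (G/C, transversion), 6 (C/G, transversion), 11 (T/G, transversion), 21 (G/A, transition), 25 (C/A, transversion), 27 (A/G, transition), 32 (T/A, transversion), 33 (C/G, transversion).
Of the 9 differences, 3 transitions and 6 transversions, so Ti/Tv = 3/6 = 0.500.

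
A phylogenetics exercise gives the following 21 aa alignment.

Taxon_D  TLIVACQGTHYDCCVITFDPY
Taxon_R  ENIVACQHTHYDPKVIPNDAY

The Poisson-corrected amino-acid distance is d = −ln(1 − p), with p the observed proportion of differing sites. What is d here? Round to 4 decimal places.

Differing sites — 1:T/E; 2:L/N; 8:G/H; 13:C/P; 14:C/K; 17:T/P; 18:F/N; 20:P/A.
p = 8/21 = 0.380952.
d = −ln(1 − 0.380952) = −ln(0.619048) = 0.4796.

0.4796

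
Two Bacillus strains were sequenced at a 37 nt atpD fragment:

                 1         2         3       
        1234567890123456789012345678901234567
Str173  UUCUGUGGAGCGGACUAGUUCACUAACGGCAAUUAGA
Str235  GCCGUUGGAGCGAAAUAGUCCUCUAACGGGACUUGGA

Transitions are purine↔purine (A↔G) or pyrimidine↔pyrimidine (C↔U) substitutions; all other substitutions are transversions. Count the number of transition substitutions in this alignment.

4

Differing sites — 1:U/G (Tv); 2:U/C (Ti); 4:U/G (Tv); 5:G/U (Tv); 13:G/A (Ti); 15:C/A (Tv); 20:U/C (Ti); 22:A/U (Tv); 30:C/G (Tv); 32:A/C (Tv); 35:A/G (Ti).
Of the 11 differences, 4 transitions and 7 transversions, so the answer is 4.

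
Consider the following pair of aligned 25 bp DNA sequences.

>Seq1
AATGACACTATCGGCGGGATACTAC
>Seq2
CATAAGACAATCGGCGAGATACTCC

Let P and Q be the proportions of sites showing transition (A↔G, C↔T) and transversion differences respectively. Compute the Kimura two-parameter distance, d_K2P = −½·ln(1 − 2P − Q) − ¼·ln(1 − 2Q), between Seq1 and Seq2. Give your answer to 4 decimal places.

0.2892

Mismatches occur at site 1 (A↔C, transversion), site 4 (G↔A, transition), site 6 (C↔G, transversion), site 9 (T↔A, transversion), site 17 (G↔A, transition), site 24 (A↔C, transversion).
Of the 6 differences, 2 transitions and 4 transversions over 25 sites: P = 2/25 = 0.080000, Q = 4/25 = 0.160000.
d = −0.5·ln(0.680000) − 0.25·ln(0.680000) = −0.5·(-0.385662) − 0.25·(-0.385662) = 0.2892.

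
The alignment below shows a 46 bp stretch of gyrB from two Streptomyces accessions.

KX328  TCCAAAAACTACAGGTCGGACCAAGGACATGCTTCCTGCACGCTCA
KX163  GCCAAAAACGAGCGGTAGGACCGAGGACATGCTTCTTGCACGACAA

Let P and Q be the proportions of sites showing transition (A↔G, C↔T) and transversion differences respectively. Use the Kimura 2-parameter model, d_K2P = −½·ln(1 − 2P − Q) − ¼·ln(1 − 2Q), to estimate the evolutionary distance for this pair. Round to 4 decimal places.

0.2568

Mismatches occur at site 1 (T/G, transversion), site 10 (T/G, transversion), site 12 (C/G, transversion), site 13 (A/C, transversion), site 17 (C/A, transversion), site 23 (A/G, transition), site 36 (C/T, transition), site 43 (C/A, transversion), site 44 (T/C, transition), site 45 (C/A, transversion).
Of the 10 differences, 3 transitions and 7 transversions over 46 sites: P = 3/46 = 0.065217, Q = 7/46 = 0.152174.
d = −0.5·ln(0.717392) − 0.25·ln(0.695652) = −0.5·(-0.332133) − 0.25·(-0.362906) = 0.2568.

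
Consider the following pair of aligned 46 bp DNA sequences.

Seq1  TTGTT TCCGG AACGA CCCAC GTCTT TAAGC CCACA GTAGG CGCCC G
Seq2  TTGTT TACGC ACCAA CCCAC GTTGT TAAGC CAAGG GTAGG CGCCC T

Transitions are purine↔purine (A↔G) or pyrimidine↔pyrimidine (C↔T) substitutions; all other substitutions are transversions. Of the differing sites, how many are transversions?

7

The sequences differ at positions 7 (C/A, transversion), 10 (G/C, transversion), 12 (A/C, transversion), 14 (G/A, transition), 23 (C/T, transition), 24 (T/G, transversion), 32 (C/A, transversion), 34 (C/G, transversion), 35 (A/G, transition), 46 (G/T, transversion).
Of the 10 differences, 3 transitions and 7 transversions, so the answer is 7.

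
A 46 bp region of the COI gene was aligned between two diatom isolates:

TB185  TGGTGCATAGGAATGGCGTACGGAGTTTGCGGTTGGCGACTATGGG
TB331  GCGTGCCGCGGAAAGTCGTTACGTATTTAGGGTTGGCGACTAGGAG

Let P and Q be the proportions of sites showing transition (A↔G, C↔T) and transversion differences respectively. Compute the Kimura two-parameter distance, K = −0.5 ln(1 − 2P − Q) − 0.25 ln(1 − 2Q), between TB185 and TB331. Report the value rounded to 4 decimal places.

0.4746

Mismatches occur at site 1 (T/G, transversion), site 2 (G/C, transversion), site 7 (A/C, transversion), site 8 (T/G, transversion), site 9 (A/C, transversion), site 14 (T/A, transversion), site 16 (G/T, transversion), site 20 (A/T, transversion), site 21 (C/A, transversion), site 22 (G/C, transversion), site 24 (A/T, transversion), site 25 (G/A, transition), site 29 (G/A, transition), site 30 (C/G, transversion), site 43 (T/G, transversion), site 45 (G/A, transition).
Of the 16 differences, 3 transitions and 13 transversions over 46 sites: P = 3/46 = 0.065217, Q = 13/46 = 0.282609.
d = −0.5·ln(0.586957) − 0.25·ln(0.434782) = −0.5·(-0.532804) − 0.25·(-0.832911) = 0.4746.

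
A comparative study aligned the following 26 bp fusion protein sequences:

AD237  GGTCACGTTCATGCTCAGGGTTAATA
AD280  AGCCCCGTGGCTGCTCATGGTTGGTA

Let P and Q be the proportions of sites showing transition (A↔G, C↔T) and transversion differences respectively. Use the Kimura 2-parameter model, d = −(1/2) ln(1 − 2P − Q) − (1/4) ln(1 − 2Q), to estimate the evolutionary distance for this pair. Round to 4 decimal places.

Differing sites — 1:G/A (Ti); 3:T/C (Ti); 5:A/C (Tv); 9:T/G (Tv); 10:C/G (Tv); 11:A/C (Tv); 18:G/T (Tv); 23:A/G (Ti); 24:A/G (Ti).
Of the 9 differences, 4 transitions and 5 transversions over 26 sites: P = 4/26 = 0.153846, Q = 5/26 = 0.192308.
d = −0.5·ln(0.500000) − 0.25·ln(0.615384) = −0.5·(-0.693147) − 0.25·(-0.485509) = 0.4680.

0.4680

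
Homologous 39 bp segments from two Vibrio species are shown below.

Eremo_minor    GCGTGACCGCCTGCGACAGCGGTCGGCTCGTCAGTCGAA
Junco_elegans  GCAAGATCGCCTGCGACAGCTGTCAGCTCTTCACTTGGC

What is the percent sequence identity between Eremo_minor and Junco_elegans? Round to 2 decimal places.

74.36%

The sequences differ at positions 3 (G/A), 4 (T/A), 7 (C/T), 21 (G/T), 25 (G/A), 30 (G/T), 34 (G/C), 36 (C/T), 38 (A/G), 39 (A/C).
29 of the 39 sites match, so the percent identity is 29/39 × 100 = 74.36%.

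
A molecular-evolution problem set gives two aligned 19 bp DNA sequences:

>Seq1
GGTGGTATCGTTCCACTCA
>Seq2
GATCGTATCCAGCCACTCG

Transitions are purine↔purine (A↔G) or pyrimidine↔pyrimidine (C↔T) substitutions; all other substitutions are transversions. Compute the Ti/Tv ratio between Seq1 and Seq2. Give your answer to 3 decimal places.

The sequences differ at positions 2 (G/A, transition), 4 (G/C, transversion), 10 (G/C, transversion), 11 (T/A, transversion), 12 (T/G, transversion), 19 (A/G, transition).
Of the 6 differences, 2 transitions and 4 transversions, so Ti/Tv = 2/4 = 0.500.

0.500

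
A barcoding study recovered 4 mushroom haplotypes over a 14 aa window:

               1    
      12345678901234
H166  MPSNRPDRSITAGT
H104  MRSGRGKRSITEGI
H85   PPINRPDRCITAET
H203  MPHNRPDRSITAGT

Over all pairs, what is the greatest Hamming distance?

10

Pairwise Hamming distances:
  H166 vs H104: 6
  H166 vs H85: 4
  H166 vs H203: 1
  H104 vs H85: 10
  H104 vs H203: 7
  H85 vs H203: 4
The largest is 10, between H104 and H85.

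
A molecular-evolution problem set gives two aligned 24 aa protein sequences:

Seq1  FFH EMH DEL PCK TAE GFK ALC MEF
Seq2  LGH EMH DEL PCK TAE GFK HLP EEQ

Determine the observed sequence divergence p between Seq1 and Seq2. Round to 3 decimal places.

Mismatches occur at site 1 (F→L), site 2 (F→G), site 19 (A→H), site 21 (C→P), site 22 (M→E), site 24 (F→Q).
There are 6 differences over 24 sites, so p = 6/24 = 0.250.

0.250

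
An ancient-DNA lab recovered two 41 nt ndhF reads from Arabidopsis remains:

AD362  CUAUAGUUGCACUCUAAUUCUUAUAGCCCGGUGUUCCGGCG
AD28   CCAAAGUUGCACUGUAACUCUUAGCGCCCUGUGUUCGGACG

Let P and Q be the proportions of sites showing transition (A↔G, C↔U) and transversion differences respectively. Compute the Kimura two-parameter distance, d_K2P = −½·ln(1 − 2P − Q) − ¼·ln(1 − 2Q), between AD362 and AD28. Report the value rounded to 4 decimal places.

The sequences differ at positions 2 (U/C, transition), 4 (U/A, transversion), 14 (C/G, transversion), 18 (U/C, transition), 24 (U/G, transversion), 25 (A/C, transversion), 30 (G/U, transversion), 37 (C/G, transversion), 39 (G/A, transition).
Of the 9 differences, 3 transitions and 6 transversions over 41 sites: P = 3/41 = 0.073171, Q = 6/41 = 0.146341.
d = −0.5·ln(0.707317) − 0.25·ln(0.707318) = −0.5·(-0.346276) − 0.25·(-0.346275) = 0.2597.

0.2597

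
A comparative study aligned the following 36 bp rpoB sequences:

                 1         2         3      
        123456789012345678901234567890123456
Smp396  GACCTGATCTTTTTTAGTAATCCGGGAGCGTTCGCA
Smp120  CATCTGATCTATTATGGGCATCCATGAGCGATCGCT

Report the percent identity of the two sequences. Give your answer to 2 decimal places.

Mismatches occur at site 1 (G→C), site 3 (C→T), site 11 (T→A), site 14 (T→A), site 16 (A→G), site 18 (T→G), site 19 (A→C), site 24 (G→A), site 25 (G→T), site 31 (T→A), site 36 (A→T).
25 of the 36 sites match, so the percent identity is 25/36 × 100 = 69.44%.

69.44%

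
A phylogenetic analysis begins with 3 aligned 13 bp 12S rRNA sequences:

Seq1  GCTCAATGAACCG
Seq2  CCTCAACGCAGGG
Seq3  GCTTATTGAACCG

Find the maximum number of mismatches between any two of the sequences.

Pairwise Hamming distances:
  Seq1 vs Seq2: 5
  Seq1 vs Seq3: 2
  Seq2 vs Seq3: 7
The largest is 7, between Seq2 and Seq3.

7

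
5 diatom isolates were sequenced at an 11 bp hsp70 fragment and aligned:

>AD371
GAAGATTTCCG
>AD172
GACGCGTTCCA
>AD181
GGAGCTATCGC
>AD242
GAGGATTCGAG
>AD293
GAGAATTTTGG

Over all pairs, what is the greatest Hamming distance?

8

Pairwise Hamming distances:
  AD371 vs AD172: 4
  AD371 vs AD181: 5
  AD371 vs AD242: 4
  AD371 vs AD293: 4
  AD172 vs AD181: 6
  AD172 vs AD242: 7
  AD172 vs AD293: 7
  AD181 vs AD242: 8
  AD181 vs AD293: 7
  AD242 vs AD293: 4
The largest is 8, between AD181 and AD242.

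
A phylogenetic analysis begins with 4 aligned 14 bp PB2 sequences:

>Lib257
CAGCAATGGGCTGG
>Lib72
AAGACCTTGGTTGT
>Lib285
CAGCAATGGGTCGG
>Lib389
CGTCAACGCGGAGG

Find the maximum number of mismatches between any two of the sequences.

Pairwise Hamming distances:
  Lib257 vs Lib72: 7
  Lib257 vs Lib285: 2
  Lib257 vs Lib389: 6
  Lib72 vs Lib285: 7
  Lib72 vs Lib389: 12
  Lib285 vs Lib389: 6
The largest is 12, between Lib72 and Lib389.

12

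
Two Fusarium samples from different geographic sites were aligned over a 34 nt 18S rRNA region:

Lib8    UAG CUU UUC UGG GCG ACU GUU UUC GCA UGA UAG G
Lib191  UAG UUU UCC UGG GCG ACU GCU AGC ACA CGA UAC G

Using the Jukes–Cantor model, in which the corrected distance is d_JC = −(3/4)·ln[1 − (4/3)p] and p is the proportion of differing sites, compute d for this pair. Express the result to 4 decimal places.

0.2824

Differing sites — 4:C/U; 8:U/C; 20:U/C; 22:U/A; 23:U/G; 25:G/A; 28:U/C; 33:G/C.
p = 8/34 = 0.235294.
d = −0.75 · ln(1 − (4/3)·0.235294) = −0.75 · ln(0.686275) = −0.75 · (-0.376477) = 0.2824.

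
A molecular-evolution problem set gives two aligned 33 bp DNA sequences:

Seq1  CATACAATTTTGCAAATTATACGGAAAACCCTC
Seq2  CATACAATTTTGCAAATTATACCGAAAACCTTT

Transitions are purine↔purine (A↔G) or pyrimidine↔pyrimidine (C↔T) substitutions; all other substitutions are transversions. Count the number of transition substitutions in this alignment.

Differing sites — 23:G/C (Tv); 31:C/T (Ti); 33:C/T (Ti).
Of the 3 differences, 2 transitions and 1 transversion, so the answer is 2.

2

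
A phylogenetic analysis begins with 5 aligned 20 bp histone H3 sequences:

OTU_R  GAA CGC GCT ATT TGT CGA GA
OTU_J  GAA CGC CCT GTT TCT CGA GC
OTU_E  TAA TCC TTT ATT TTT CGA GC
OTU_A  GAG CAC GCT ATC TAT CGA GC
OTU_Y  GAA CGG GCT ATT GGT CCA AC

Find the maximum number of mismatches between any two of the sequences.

10

Pairwise Hamming distances:
  OTU_R vs OTU_J: 4
  OTU_R vs OTU_E: 7
  OTU_R vs OTU_A: 5
  OTU_R vs OTU_Y: 5
  OTU_J vs OTU_E: 7
  OTU_J vs OTU_A: 6
  OTU_J vs OTU_Y: 7
  OTU_E vs OTU_A: 8
  OTU_E vs OTU_Y: 10
  OTU_A vs OTU_Y: 8
The largest is 10, between OTU_E and OTU_Y.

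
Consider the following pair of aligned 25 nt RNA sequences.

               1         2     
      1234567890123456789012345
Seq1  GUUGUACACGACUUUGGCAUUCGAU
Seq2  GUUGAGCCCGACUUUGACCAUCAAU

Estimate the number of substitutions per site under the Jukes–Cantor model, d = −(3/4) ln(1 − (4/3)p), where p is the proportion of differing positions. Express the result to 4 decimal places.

Mismatches occur at site 5 (U→A), site 6 (A→G), site 8 (A→C), site 17 (G→A), site 19 (A→C), site 20 (U→A), site 23 (G→A).
p = 7/25 = 0.280000.
d = −0.75 · ln(1 − (4/3)·0.280000) = −0.75 · ln(0.626667) = −0.75 · (-0.467340) = 0.3505.

0.3505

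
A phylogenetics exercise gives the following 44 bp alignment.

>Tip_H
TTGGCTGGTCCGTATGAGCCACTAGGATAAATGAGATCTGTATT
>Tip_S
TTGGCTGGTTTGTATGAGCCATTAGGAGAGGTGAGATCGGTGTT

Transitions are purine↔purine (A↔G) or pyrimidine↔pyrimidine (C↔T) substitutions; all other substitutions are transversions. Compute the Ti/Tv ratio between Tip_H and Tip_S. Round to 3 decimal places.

3.000

The sequences differ at positions 10 (C/T, transition), 11 (C/T, transition), 22 (C/T, transition), 28 (T/G, transversion), 30 (A/G, transition), 31 (A/G, transition), 39 (T/G, transversion), 42 (A/G, transition).
Of the 8 differences, 6 transitions and 2 transversions, so Ti/Tv = 6/2 = 3.000.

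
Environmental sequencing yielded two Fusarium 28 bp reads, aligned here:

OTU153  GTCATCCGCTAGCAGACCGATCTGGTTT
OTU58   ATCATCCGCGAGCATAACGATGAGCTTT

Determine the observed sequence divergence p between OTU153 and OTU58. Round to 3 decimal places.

Mismatches occur at site 1 (G↔A), site 10 (T↔G), site 15 (G↔T), site 17 (C↔A), site 22 (C↔G), site 23 (T↔A), site 25 (G↔C).
There are 7 differences over 28 sites, so p = 7/28 = 0.250.

0.250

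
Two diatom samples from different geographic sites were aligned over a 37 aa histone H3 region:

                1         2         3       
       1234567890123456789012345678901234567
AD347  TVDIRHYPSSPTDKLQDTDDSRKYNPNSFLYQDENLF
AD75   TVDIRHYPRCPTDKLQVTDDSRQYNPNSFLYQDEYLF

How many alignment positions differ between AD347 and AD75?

Mismatches occur at site 9 (S/R), site 10 (S/C), site 17 (D/V), site 23 (K/Q), site 35 (N/Y).
That gives 5 mismatches out of 37 aligned sites, so the Hamming distance is 5.

5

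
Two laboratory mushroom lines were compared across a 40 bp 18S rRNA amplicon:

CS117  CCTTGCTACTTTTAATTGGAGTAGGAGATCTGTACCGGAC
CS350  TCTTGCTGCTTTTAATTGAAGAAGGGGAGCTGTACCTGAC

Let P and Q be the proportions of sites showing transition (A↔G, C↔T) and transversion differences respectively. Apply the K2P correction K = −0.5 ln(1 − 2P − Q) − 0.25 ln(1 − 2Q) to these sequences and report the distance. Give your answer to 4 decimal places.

The sequences differ at positions 1 (C/T, transition), 8 (A/G, transition), 19 (G/A, transition), 22 (T/A, transversion), 26 (A/G, transition), 29 (T/G, transversion), 37 (G/T, transversion).
Of the 7 differences, 4 transitions and 3 transversions over 40 sites: P = 4/40 = 0.100000, Q = 3/40 = 0.075000.
d = −0.5·ln(0.725000) − 0.25·ln(0.850000) = −0.5·(-0.321584) − 0.25·(-0.162519) = 0.2014.

0.2014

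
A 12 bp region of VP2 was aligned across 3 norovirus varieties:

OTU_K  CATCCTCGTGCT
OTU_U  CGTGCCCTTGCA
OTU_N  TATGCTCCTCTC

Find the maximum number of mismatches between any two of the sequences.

7

Pairwise Hamming distances:
  OTU_K vs OTU_U: 5
  OTU_K vs OTU_N: 6
  OTU_U vs OTU_N: 7
The largest is 7, between OTU_U and OTU_N.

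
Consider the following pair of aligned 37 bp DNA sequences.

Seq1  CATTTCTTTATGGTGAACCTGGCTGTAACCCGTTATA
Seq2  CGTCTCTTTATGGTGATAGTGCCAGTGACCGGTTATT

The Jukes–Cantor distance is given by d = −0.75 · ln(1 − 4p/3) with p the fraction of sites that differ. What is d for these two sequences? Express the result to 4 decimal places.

Differing sites — 2:A/G; 4:T/C; 17:A/T; 18:C/A; 19:C/G; 22:G/C; 24:T/A; 27:A/G; 31:C/G; 37:A/T.
p = 10/37 = 0.270270.
d = −0.75 · ln(1 − (4/3)·0.270270) = −0.75 · ln(0.639640) = −0.75 · (-0.446850) = 0.3351.

0.3351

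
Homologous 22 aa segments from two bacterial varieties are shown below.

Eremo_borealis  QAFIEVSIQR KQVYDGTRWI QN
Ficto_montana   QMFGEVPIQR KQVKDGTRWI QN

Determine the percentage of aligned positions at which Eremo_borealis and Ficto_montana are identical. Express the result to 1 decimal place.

81.8%

The sequences differ at positions 2 (A/M), 4 (I/G), 7 (S/P), 14 (Y/K).
18 of the 22 sites match, so the percent identity is 18/22 × 100 = 81.8%.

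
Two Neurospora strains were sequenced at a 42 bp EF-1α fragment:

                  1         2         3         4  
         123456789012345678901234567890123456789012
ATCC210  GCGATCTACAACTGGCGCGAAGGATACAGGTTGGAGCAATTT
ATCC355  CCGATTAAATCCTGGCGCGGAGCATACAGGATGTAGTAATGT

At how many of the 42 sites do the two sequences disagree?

12

Differing sites — 1:G/C; 6:C/T; 7:T/A; 9:C/A; 10:A/T; 11:A/C; 20:A/G; 23:G/C; 31:T/A; 34:G/T; 37:C/T; 41:T/G.
That gives 12 mismatches out of 42 aligned sites, so the Hamming distance is 12.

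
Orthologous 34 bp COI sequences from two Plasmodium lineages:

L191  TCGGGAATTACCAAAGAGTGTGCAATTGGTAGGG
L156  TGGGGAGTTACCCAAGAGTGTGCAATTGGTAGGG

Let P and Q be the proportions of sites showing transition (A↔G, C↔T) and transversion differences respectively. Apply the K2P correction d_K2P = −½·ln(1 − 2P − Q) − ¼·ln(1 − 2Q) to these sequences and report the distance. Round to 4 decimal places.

0.0939

Mismatches occur at site 2 (C/G, transversion), site 7 (A/G, transition), site 13 (A/C, transversion).
Of the 3 differences, 1 transition and 2 transversions over 34 sites: P = 1/34 = 0.029412, Q = 2/34 = 0.058824.
d = −0.5·ln(0.882352) − 0.25·ln(0.882352) = −0.5·(-0.125164) − 0.25·(-0.125164) = 0.0939.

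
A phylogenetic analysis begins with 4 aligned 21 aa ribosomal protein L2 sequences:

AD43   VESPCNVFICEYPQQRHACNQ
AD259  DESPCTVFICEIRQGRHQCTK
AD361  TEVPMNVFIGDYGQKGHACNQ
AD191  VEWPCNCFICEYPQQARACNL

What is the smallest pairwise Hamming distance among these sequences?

Pairwise Hamming distances:
  AD43 vs AD259: 8
  AD43 vs AD361: 8
  AD43 vs AD191: 5
  AD259 vs AD361: 13
  AD259 vs AD191: 12
  AD361 vs AD191: 11
The smallest is 5, between AD43 and AD191.

5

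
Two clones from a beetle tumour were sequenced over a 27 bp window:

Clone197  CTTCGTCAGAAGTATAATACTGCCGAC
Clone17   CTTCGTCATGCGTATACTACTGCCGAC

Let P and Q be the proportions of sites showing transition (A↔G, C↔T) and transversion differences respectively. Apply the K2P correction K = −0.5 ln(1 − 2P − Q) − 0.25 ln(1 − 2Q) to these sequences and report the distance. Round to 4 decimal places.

Differing sites — 9:G/T (Tv); 10:A/G (Ti); 11:A/C (Tv); 17:A/C (Tv).
Of the 4 differences, 1 transition and 3 transversions over 27 sites: P = 1/27 = 0.037037, Q = 3/27 = 0.111111.
d = −0.5·ln(0.814815) − 0.25·ln(0.777778) = −0.5·(-0.204794) − 0.25·(-0.251314) = 0.1652.

0.1652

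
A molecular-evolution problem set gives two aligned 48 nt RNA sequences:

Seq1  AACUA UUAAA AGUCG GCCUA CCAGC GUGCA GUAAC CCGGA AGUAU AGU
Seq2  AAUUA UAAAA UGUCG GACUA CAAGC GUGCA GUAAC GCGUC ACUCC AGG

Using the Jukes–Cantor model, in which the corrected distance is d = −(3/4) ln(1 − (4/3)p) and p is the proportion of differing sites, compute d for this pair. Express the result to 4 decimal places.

Mismatches occur at site 3 (C→U), site 7 (U→A), site 11 (A→U), site 17 (C→A), site 22 (C→A), site 36 (C→G), site 39 (G→U), site 40 (A→C), site 42 (G→C), site 44 (A→C), site 45 (U→C), site 48 (U→G).
p = 12/48 = 0.250000.
d = −0.75 · ln(1 − (4/3)·0.250000) = −0.75 · ln(0.666667) = −0.75 · (-0.405465) = 0.3041.

0.3041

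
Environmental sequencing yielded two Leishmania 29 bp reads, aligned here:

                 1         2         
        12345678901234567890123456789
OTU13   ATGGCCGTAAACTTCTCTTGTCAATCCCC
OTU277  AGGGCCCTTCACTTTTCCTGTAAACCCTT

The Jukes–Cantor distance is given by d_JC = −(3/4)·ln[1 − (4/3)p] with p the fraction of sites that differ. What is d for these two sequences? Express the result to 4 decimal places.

Mismatches occur at site 2 (T→G), site 7 (G→C), site 9 (A→T), site 10 (A→C), site 15 (C→T), site 18 (T→C), site 22 (C→A), site 25 (T→C), site 28 (C→T), site 29 (C→T).
p = 10/29 = 0.344828.
d = −0.75 · ln(1 − (4/3)·0.344828) = −0.75 · ln(0.540229) = −0.75 · (-0.615762) = 0.4618.

0.4618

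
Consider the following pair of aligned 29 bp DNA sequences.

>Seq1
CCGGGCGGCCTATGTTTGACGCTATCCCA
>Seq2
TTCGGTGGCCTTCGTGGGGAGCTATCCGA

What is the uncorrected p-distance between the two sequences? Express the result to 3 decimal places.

0.379

Differing sites — 1:C/T; 2:C/T; 3:G/C; 6:C/T; 12:A/T; 13:T/C; 16:T/G; 17:T/G; 19:A/G; 20:C/A; 28:C/G.
There are 11 differences over 29 sites, so p = 11/29 = 0.379.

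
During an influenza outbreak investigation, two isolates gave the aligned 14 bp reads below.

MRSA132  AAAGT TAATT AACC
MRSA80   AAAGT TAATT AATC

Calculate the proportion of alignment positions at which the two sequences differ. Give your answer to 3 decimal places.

0.071

Differing sites — 13:C/T.
There are 1 differences over 14 sites, so p = 1/14 = 0.071.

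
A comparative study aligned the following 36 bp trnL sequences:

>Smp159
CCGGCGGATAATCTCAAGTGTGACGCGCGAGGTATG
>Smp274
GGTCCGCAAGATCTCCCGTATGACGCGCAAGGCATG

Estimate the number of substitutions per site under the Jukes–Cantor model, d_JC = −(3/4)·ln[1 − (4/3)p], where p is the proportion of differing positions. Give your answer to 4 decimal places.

0.4408

Differing sites — 1:C/G; 2:C/G; 3:G/T; 4:G/C; 7:G/C; 9:T/A; 10:A/G; 16:A/C; 17:A/C; 20:G/A; 29:G/A; 33:T/C.
p = 12/36 = 0.333333.
d = −0.75 · ln(1 − (4/3)·0.333333) = −0.75 · ln(0.555556) = −0.75 · (-0.587786) = 0.4408.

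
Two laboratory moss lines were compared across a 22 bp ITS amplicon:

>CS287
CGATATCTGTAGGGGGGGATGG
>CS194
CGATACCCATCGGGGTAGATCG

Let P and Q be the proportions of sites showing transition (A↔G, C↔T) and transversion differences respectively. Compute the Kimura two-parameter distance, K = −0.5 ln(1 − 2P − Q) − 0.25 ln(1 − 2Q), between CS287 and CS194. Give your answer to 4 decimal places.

Differing sites — 6:T/C (Ti); 8:T/C (Ti); 9:G/A (Ti); 11:A/C (Tv); 16:G/T (Tv); 17:G/A (Ti); 21:G/C (Tv).
Of the 7 differences, 4 transitions and 3 transversions over 22 sites: P = 4/22 = 0.181818, Q = 3/22 = 0.136364.
d = −0.5·ln(0.500000) − 0.25·ln(0.727272) = −0.5·(-0.693147) − 0.25·(-0.318455) = 0.4262.

0.4262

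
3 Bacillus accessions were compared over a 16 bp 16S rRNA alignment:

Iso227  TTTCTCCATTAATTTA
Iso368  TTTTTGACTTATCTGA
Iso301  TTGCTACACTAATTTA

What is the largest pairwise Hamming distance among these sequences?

Pairwise Hamming distances:
  Iso227 vs Iso368: 7
  Iso227 vs Iso301: 3
  Iso368 vs Iso301: 9
The largest is 9, between Iso368 and Iso301.

9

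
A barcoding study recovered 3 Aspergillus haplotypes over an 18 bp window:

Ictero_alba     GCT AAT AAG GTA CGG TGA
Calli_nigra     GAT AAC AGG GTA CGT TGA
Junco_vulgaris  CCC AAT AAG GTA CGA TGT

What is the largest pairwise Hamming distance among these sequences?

7

Pairwise Hamming distances:
  Ictero_alba vs Calli_nigra: 4
  Ictero_alba vs Junco_vulgaris: 4
  Calli_nigra vs Junco_vulgaris: 7
The largest is 7, between Calli_nigra and Junco_vulgaris.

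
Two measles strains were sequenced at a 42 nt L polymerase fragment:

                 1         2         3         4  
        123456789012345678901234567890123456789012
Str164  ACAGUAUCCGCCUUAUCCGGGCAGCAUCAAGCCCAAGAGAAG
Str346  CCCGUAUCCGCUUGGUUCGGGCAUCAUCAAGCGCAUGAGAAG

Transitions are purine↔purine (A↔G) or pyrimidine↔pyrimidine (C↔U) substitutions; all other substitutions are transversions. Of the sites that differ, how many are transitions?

3

Differing sites — 1:A/C (Tv); 3:A/C (Tv); 12:C/U (Ti); 14:U/G (Tv); 15:A/G (Ti); 17:C/U (Ti); 24:G/U (Tv); 33:C/G (Tv); 36:A/U (Tv).
Of the 9 differences, 3 transitions and 6 transversions, so the answer is 3.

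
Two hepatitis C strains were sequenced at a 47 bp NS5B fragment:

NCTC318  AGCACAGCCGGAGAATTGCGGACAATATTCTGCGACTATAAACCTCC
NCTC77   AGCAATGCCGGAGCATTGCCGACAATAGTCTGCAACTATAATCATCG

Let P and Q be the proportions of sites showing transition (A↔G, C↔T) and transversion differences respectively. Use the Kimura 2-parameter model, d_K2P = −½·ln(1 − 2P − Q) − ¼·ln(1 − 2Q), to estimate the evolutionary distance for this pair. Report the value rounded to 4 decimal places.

0.2237

Mismatches occur at site 5 (C→A, transversion), site 6 (A→T, transversion), site 14 (A→C, transversion), site 20 (G→C, transversion), site 28 (T→G, transversion), site 34 (G→A, transition), site 42 (A→T, transversion), site 44 (C→A, transversion), site 47 (C→G, transversion).
Of the 9 differences, 1 transition and 8 transversions over 47 sites: P = 1/47 = 0.021277, Q = 8/47 = 0.170213.
d = −0.5·ln(0.787233) − 0.25·ln(0.659574) = −0.5·(-0.239231) − 0.25·(-0.416161) = 0.2237.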